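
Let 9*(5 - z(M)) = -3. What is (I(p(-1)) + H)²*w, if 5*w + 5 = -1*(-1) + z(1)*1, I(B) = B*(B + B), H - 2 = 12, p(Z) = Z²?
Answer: 1024/15 ≈ 68.267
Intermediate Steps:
z(M) = 16/3 (z(M) = 5 - ⅑*(-3) = 5 + ⅓ = 16/3)
H = 14 (H = 2 + 12 = 14)
I(B) = 2*B² (I(B) = B*(2*B) = 2*B²)
w = 4/15 (w = -1 + (-1*(-1) + (16/3)*1)/5 = -1 + (1 + 16/3)/5 = -1 + (⅕)*(19/3) = -1 + 19/15 = 4/15 ≈ 0.26667)
(I(p(-1)) + H)²*w = (2*((-1)²)² + 14)²*(4/15) = (2*1² + 14)²*(4/15) = (2*1 + 14)²*(4/15) = (2 + 14)²*(4/15) = 16²*(4/15) = 256*(4/15) = 1024/15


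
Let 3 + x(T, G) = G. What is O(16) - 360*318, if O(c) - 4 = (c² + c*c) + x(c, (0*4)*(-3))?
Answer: -113967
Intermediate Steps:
x(T, G) = -3 + G
O(c) = 1 + 2*c² (O(c) = 4 + ((c² + c*c) + (-3 + (0*4)*(-3))) = 4 + ((c² + c²) + (-3 + 0*(-3))) = 4 + (2*c² + (-3 + 0)) = 4 + (2*c² - 3) = 4 + (-3 + 2*c²) = 1 + 2*c²)
O(16) - 360*318 = (1 + 2*16²) - 360*318 = (1 + 2*256) - 114480 = (1 + 512) - 114480 = 513 - 114480 = -113967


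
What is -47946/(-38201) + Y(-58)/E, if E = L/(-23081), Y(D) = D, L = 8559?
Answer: 51549972112/326962359 ≈ 157.66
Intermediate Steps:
E = -8559/23081 (E = 8559/(-23081) = 8559*(-1/23081) = -8559/23081 ≈ -0.37082)
-47946/(-38201) + Y(-58)/E = -47946/(-38201) - 58/(-8559/23081) = -47946*(-1/38201) - 58*(-23081/8559) = 47946/38201 + 1338698/8559 = 51549972112/326962359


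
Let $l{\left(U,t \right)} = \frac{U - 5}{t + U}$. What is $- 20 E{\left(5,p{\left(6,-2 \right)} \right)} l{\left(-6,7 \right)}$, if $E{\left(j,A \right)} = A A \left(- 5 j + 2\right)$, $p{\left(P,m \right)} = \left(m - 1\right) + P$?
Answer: $-45540$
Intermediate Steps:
$l{\left(U,t \right)} = \frac{-5 + U}{U + t}$
$p{\left(P,m \right)} = -1 + P + m$ ($p{\left(P,m \right)} = \left(-1 + m\right) + P = -1 + P + m$)
$E{\left(j,A \right)} = A^{2} \left(2 - 5 j\right)$
$- 20 E{\left(5,p{\left(6,-2 \right)} \right)} l{\left(-6,7 \right)} = - 20 \left(-1 + 6 - 2\right)^{2} \left(2 - 25\right) \frac{-5 - 6}{-6 + 7} = - 20 \cdot 3^{2} \left(2 - 25\right) 1^{-1} \left(-11\right) = - 20 \cdot 9 \left(-23\right) 1 \left(-11\right) = \left(-20\right) \left(-207\right) \left(-11\right) = 4140 \left(-11\right) = -45540$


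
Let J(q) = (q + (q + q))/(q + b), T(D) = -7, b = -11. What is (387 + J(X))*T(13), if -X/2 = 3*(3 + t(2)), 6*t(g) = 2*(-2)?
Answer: -68019/25 ≈ -2720.8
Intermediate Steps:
t(g) = -2/3 (t(g) = (2*(-2))/6 = (1/6)*(-4) = -2/3)
X = -14 (X = -6*(3 - 2/3) = -6*7/3 = -2*7 = -14)
J(q) = 3*q/(-11 + q) (J(q) = (q + (q + q))/(q - 11) = (q + 2*q)/(-11 + q) = (3*q)/(-11 + q) = 3*q/(-11 + q))
(387 + J(X))*T(13) = (387 + 3*(-14)/(-11 - 14))*(-7) = (387 + 3*(-14)/(-25))*(-7) = (387 + 3*(-14)*(-1/25))*(-7) = (387 + 42/25)*(-7) = (9717/25)*(-7) = -68019/25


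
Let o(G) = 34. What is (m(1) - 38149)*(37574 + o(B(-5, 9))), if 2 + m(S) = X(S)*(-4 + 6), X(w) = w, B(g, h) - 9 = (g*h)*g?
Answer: -1434707592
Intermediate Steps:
B(g, h) = 9 + h*g² (B(g, h) = 9 + (g*h)*g = 9 + h*g²)
m(S) = -2 + 2*S (m(S) = -2 + S*(-4 + 6) = -2 + S*2 = -2 + 2*S)
(m(1) - 38149)*(37574 + o(B(-5, 9))) = ((-2 + 2*1) - 38149)*(37574 + 34) = ((-2 + 2) - 38149)*37608 = (0 - 38149)*37608 = -38149*37608 = -1434707592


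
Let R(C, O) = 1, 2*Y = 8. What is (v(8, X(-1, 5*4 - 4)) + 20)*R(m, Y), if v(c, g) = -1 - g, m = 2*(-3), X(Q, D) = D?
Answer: 3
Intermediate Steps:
Y = 4 (Y = (1/2)*8 = 4)
m = -6
(v(8, X(-1, 5*4 - 4)) + 20)*R(m, Y) = ((-1 - (5*4 - 4)) + 20)*1 = ((-1 - (20 - 4)) + 20)*1 = ((-1 - 1*16) + 20)*1 = ((-1 - 16) + 20)*1 = (-17 + 20)*1 = 3*1 = 3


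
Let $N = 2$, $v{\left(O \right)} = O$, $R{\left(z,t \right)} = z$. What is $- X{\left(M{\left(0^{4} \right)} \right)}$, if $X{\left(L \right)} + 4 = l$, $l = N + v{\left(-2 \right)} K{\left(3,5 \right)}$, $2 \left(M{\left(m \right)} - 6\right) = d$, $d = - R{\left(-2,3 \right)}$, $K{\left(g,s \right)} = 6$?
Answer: $14$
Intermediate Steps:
$d = 2$ ($d = \left(-1\right) \left(-2\right) = 2$)
$M{\left(m \right)} = 7$ ($M{\left(m \right)} = 6 + \frac{1}{2} \cdot 2 = 6 + 1 = 7$)
$l = -10$ ($l = 2 - 12 = -10$)
$X{\left(L \right)} = -14$ ($X{\left(L \right)} = -4 - 10 = -14$)
$- X{\left(M{\left(0^{4} \right)} \right)} = \left(-1\right) \left(-14\right) = 14$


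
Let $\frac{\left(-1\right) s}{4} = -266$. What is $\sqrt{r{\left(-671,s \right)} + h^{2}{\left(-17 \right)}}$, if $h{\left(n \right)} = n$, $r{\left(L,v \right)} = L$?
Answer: $i \sqrt{382} \approx 19.545 i$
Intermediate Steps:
$s = 1064$ ($s = \left(-4\right) \left(-266\right) = 1064$)
$\sqrt{r{\left(-671,s \right)} + h^{2}{\left(-17 \right)}} = \sqrt{-671 + \left(-17\right)^{2}} = \sqrt{-671 + 289} = \sqrt{-382} = i \sqrt{382}$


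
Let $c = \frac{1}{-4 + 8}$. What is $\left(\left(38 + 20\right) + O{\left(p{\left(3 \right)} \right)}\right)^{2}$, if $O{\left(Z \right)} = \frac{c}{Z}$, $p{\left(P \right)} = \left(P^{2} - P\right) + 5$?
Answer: $\frac{6517809}{1936} \approx 3366.6$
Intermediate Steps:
$p{\left(P \right)} = 5 + P^{2} - P$
$c = \frac{1}{4} \approx 0.25$
$O{\left(Z \right)} = \frac{1}{4 Z}$
$\left(\left(38 + 20\right) + O{\left(p{\left(3 \right)} \right)}\right)^{2} = \left(\left(38 + 20\right) + \frac{1}{4 \left(5 + 3^{2} - 3\right)}\right)^{2} = \left(58 + \frac{1}{4 \left(5 + 9 - 3\right)}\right)^{2} = \left(58 + \frac{1}{4 \cdot 11}\right)^{2} = \left(58 + \frac{1}{4} \cdot \frac{1}{11}\right)^{2} = \left(58 + \frac{1}{44}\right)^{2} = \left(\frac{2553}{44}\right)^{2} = \frac{6517809}{1936}$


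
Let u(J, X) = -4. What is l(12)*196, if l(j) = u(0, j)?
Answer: -784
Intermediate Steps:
l(j) = -4
l(12)*196 = -4*196 = -784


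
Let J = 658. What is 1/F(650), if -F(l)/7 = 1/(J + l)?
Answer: -1308/7 ≈ -186.86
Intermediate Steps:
F(l) = -7/(658 + l)
1/F(650) = 1/(-7/(658 + 650)) = 1/(-7/1308) = -1308/7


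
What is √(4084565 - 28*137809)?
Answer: √225913 ≈ 475.30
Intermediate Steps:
√(4084565 - 28*137809) = √(4084565 - 3858652) = √225913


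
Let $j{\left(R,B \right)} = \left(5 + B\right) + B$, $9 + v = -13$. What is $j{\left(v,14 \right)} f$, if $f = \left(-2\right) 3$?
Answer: $-198$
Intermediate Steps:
$v = -22$ ($v = -9 - 13 = -22$)
$j{\left(R,B \right)} = 5 + 2 B$
$f = -6$
$j{\left(v,14 \right)} f = \left(5 + 2 \cdot 14\right) \left(-6\right) = \left(5 + 28\right) \left(-6\right) = 33 \left(-6\right) = -198$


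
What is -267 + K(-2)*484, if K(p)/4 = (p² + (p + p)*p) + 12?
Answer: 46197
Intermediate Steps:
K(p) = 48 + 12*p² (K(p) = 4*((p² + (p + p)*p) + 12) = 4*((p² + (2*p)*p) + 12) = 4*((p² + 2*p²) + 12) = 4*(3*p² + 12) = 4*(12 + 3*p²) = 48 + 12*p²)
-267 + K(-2)*484 = -267 + (48 + 12*(-2)²)*484 = -267 + (48 + 12*4)*484 = -267 + (48 + 48)*484 = -267 + 96*484 = -267 + 46464 = 46197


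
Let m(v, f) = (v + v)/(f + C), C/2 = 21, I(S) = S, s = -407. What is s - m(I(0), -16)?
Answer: -407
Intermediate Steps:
C = 42 (C = 2*21 = 42)
m(v, f) = 2*v/(42 + f) (m(v, f) = (v + v)/(f + 42) = (2*v)/(42 + f) = 2*v/(42 + f))
s - m(I(0), -16) = -407 - 2*0/(42 - 16) = -407 - 2*0/26 = -407 - 1*0 = -407 + 0 = -407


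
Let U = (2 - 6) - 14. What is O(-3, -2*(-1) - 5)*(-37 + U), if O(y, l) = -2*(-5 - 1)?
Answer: -660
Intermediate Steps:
O(y, l) = 12 (O(y, l) = -2*(-6) = 12)
U = -18 (U = -4 - 14 = -18)
O(-3, -2*(-1) - 5)*(-37 + U) = 12*(-37 - 18) = 12*(-55) = -660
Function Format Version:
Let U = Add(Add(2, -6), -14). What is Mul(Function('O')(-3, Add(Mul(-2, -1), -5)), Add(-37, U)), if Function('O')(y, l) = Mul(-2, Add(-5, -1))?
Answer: -660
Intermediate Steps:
Function('O')(y, l) = 12 (Function('O')(y, l) = Mul(-2, -6) = 12)
U = -18 (U = Add(-4, -14) = -18)
Mul(Function('O')(-3, Add(Mul(-2, -1), -5)), Add(-37, U)) = Mul(12, Add(-37, -18)) = Mul(12, -55) = -660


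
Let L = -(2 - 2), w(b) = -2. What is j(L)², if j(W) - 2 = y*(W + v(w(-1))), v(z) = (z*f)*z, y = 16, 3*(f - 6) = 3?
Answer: 202500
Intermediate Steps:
f = 7 (f = 6 + (⅓)*3 = 6 + 1 = 7)
L = 0 (L = -1*0 = 0)
v(z) = 7*z² (v(z) = (z*7)*z = (7*z)*z = 7*z²)
j(W) = 450 + 16*W (j(W) = 2 + 16*(W + 7*(-2)²) = 2 + 16*(W + 7*4) = 2 + 16*(W + 28) = 2 + 16*(28 + W) = 2 + (448 + 16*W) = 450 + 16*W)
j(L)² = (450 + 16*0)² = (450 + 0)² = 450² = 202500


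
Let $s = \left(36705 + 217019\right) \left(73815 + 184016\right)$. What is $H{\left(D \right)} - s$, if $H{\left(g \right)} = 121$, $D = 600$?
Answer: $-65417912523$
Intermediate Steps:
$s = 65417912644$ ($s = 253724 \cdot 257831 = 65417912644$)
$H{\left(D \right)} - s = 121 - 65417912644 = -65417912523$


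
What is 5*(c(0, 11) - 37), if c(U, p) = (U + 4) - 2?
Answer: -175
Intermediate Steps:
c(U, p) = 2 + U (c(U, p) = (4 + U) - 2 = 2 + U)
5*(c(0, 11) - 37) = 5*((2 + 0) - 37) = 5*(2 - 37) = 5*(-35) = -175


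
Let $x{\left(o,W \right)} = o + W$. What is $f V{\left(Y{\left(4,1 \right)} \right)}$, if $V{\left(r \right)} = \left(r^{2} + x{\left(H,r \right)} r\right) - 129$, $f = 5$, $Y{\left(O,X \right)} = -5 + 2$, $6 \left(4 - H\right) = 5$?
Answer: $- \frac{1205}{2} \approx -602.5$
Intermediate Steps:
$H = \frac{19}{6}$ ($H = 4 - \frac{5}{6} = \frac{19}{6} \approx 3.1667$)
$Y{\left(O,X \right)} = -3$
$x{\left(o,W \right)} = W + o$
$V{\left(r \right)} = -129 + r^{2} + r \left(\frac{19}{6} + r\right)$ ($V{\left(r \right)} = \left(r^{2} + \left(r + \frac{19}{6}\right) r\right) - 129 = \left(r^{2} + \left(\frac{19}{6} + r\right) r\right) - 129 = \left(r^{2} + r \left(\frac{19}{6} + r\right)\right) - 129 = -129 + r^{2} + r \left(\frac{19}{6} + r\right)$)
$f V{\left(Y{\left(4,1 \right)} \right)} = 5 \left(-129 + 2 \left(-3\right)^{2} + \frac{19}{6} \left(-3\right)\right) = 5 \left(-129 + 2 \cdot 9 - \frac{19}{2}\right) = 5 \left(-129 + 18 - \frac{19}{2}\right) = 5 \left(- \frac{241}{2}\right) = - \frac{1205}{2}$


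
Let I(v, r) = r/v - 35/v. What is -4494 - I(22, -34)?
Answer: -98799/22 ≈ -4490.9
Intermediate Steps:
I(v, r) = -35/v + r/v
-4494 - I(22, -34) = -4494 - (-35 - 34)/22 = -4494 - (-69)/22 = -4494 - 1*(-69/22) = -4494 + 69/22 = -98799/22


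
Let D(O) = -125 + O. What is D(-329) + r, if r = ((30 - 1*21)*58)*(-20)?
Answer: -10894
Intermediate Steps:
r = -10440 (r = ((30 - 21)*58)*(-20) = (9*58)*(-20) = 522*(-20) = -10440)
D(-329) + r = (-125 - 329) - 10440 = -454 - 10440 = -10894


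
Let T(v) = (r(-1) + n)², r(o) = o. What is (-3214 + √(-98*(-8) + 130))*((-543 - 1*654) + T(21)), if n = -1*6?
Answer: 3689672 - 1148*√914 ≈ 3.6550e+6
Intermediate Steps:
n = -6
T(v) = 49 (T(v) = (-1 - 6)² = (-7)² = 49)
(-3214 + √(-98*(-8) + 130))*((-543 - 1*654) + T(21)) = (-3214 + √(-98*(-8) + 130))*((-543 - 1*654) + 49) = (-3214 + √(784 + 130))*((-543 - 654) + 49) = (-3214 + √914)*(-1197 + 49) = (-3214 + √914)*(-1148) = 3689672 - 1148*√914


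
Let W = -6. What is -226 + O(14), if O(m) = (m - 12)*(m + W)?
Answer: -210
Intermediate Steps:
O(m) = (-12 + m)*(-6 + m) (O(m) = (m - 12)*(m - 6) = (-12 + m)*(-6 + m))
-226 + O(14) = -226 + (72 + 14**2 - 18*14) = -226 + (72 + 196 - 252) = -226 + 16 = -210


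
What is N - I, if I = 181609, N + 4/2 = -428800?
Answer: -610411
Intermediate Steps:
N = -428802 (N = -2 - 428800 = -428802)
N - I = -428802 - 1*181609 = -428802 - 181609 = -610411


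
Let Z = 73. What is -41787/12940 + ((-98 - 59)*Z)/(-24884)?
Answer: -55720148/20124935 ≈ -2.7687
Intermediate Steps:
-41787/12940 + ((-98 - 59)*Z)/(-24884) = -41787/12940 + ((-98 - 59)*73)/(-24884) = -41787*1/12940 - 157*73*(-1/24884) = -41787/12940 - 11461*(-1/24884) = -41787/12940 + 11461/24884 = -55720148/20124935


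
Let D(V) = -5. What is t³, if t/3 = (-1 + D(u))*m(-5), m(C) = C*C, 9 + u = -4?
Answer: -91125000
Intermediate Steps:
u = -13 (u = -9 - 4 = -13)
m(C) = C²
t = -450 (t = 3*((-1 - 5)*(-5)²) = 3*(-6*25) = 3*(-150) = -450)
t³ = (-450)³ = -91125000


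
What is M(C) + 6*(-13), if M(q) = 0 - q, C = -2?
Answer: -76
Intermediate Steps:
M(q) = -q
M(C) + 6*(-13) = -1*(-2) + 6*(-13) = 2 - 78 = -76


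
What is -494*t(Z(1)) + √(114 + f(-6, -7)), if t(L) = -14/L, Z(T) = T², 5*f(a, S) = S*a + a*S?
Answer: 6916 + √3270/5 ≈ 6927.4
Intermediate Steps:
f(a, S) = 2*S*a/5 (f(a, S) = (S*a + a*S)/5 = (S*a + S*a)/5 = (2*S*a)/5 = 2*S*a/5)
-494*t(Z(1)) + √(114 + f(-6, -7)) = -(-6916)/(1²) + √(114 + (⅖)*(-7)*(-6)) = -(-6916)/1 + √(114 + 84/5) = -(-6916) + √(654/5) = -494*(-14) + √3270/5 = 6916 + √3270/5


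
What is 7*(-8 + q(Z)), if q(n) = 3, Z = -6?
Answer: -35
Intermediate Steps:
7*(-8 + q(Z)) = 7*(-8 + 3) = 7*(-5) = -35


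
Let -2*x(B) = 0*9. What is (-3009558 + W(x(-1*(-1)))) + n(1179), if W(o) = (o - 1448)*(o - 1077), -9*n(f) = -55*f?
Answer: -1442857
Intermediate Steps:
n(f) = 55*f/9 (n(f) = -(-55)*f/9 = 55*f/9)
x(B) = 0 (x(B) = -0*9 = -1/2*0 = 0)
W(o) = (-1448 + o)*(-1077 + o)
(-3009558 + W(x(-1*(-1)))) + n(1179) = (-3009558 + (1559496 + 0**2 - 2525*0)) + (55/9)*1179 = (-3009558 + (1559496 + 0 + 0)) + 7205 = (-3009558 + 1559496) + 7205 = -1450062 + 7205 = -1442857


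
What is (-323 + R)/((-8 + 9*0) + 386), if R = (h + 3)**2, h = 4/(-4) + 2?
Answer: -307/378 ≈ -0.81217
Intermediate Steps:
h = 1 (h = 4*(-1/4) + 2 = -1 + 2 = 1)
R = 16 (R = (1 + 3)**2 = 4**2 = 16)
(-323 + R)/((-8 + 9*0) + 386) = (-323 + 16)/((-8 + 9*0) + 386) = -307/((-8 + 0) + 386) = -307/(-8 + 386) = -307/378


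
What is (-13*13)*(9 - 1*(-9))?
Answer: -3042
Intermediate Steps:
(-13*13)*(9 - 1*(-9)) = -169*(9 + 9) = -169*18 = -3042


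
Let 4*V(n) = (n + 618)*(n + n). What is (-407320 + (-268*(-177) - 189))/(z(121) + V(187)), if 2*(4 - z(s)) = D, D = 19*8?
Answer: -720146/150391 ≈ -4.7885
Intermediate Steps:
D = 152
z(s) = -72 (z(s) = 4 - ½*152 = 4 - 76 = -72)
V(n) = n*(618 + n)/2 (V(n) = ((n + 618)*(n + n))/4 = ((618 + n)*(2*n))/4 = (2*n*(618 + n))/4 = n*(618 + n)/2)
(-407320 + (-268*(-177) - 189))/(z(121) + V(187)) = (-407320 + (-268*(-177) - 189))/(-72 + (½)*187*(618 + 187)) = (-407320 + (47436 - 189))/(-72 + (½)*187*805) = (-407320 + 47247)/(-72 + 150535/2) = -360073/150391/2 = -360073*2/150391 = -720146/150391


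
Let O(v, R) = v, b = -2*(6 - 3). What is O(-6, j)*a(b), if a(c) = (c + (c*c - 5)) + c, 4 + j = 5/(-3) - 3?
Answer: -114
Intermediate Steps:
b = -6 (b = -2*3 = -6)
j = -26/3 (j = -4 + (5/(-3) - 3) = -4 + (-⅓*5 - 3) = -4 + (-5/3 - 3) = -4 - 14/3 = -26/3 ≈ -8.6667)
a(c) = -5 + c² + 2*c (a(c) = (c + (c² - 5)) + c = (c + (-5 + c²)) + c = (-5 + c + c²) + c = -5 + c² + 2*c)
O(-6, j)*a(b) = -6*(-5 + (-6)² + 2*(-6)) = -6*(-5 + 36 - 12) = -6*19 = -114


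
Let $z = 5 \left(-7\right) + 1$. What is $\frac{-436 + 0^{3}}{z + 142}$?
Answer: $- \frac{109}{27} \approx -4.037$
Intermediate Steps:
$z = -34$ ($z = -35 + 1 = -34$)
$\frac{-436 + 0^{3}}{z + 142} = \frac{-436 + 0^{3}}{-34 + 142} = \frac{-436 + 0}{108} = \left(-436\right) \frac{1}{108} = - \frac{109}{27}$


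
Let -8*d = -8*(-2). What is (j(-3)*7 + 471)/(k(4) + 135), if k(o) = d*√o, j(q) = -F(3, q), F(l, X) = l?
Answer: 450/131 ≈ 3.4351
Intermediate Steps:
d = -2 (d = -(-1)*(-2) = -⅛*16 = -2)
j(q) = -3 (j(q) = -1*3 = -3)
k(o) = -2*√o
(j(-3)*7 + 471)/(k(4) + 135) = (-3*7 + 471)/(-2*√4 + 135) = (-21 + 471)/(-2*2 + 135) = 450/(-4 + 135) = 450/131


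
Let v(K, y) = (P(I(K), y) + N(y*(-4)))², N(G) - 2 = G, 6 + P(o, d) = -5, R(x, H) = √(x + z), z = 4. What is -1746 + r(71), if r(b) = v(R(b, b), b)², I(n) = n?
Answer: 7370049055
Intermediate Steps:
R(x, H) = √(4 + x) (R(x, H) = √(x + 4) = √(4 + x))
P(o, d) = -11 (P(o, d) = -6 - 5 = -11)
N(G) = 2 + G
v(K, y) = (-9 - 4*y)² (v(K, y) = (-11 + (2 + y*(-4)))² = (-11 + (2 - 4*y))² = (-9 - 4*y)²)
r(b) = (9 + 4*b)⁴ (r(b) = ((9 + 4*b)²)² = (9 + 4*b)⁴)
-1746 + r(71) = -1746 + (9 + 4*71)⁴ = -1746 + (9 + 284)⁴ = -1746 + 293⁴ = -1746 + 7370050801 = 7370049055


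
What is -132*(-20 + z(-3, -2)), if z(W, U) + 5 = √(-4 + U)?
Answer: 3300 - 132*I*√6 ≈ 3300.0 - 323.33*I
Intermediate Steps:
z(W, U) = -5 + √(-4 + U)
-132*(-20 + z(-3, -2)) = -132*(-20 + (-5 + √(-4 - 2))) = -132*(-20 + (-5 + √(-6))) = -132*(-20 + (-5 + I*√6)) = -132*(-25 + I*√6) = 3300 - 132*I*√6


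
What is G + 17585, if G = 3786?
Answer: 21371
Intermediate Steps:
G + 17585 = 3786 + 17585 = 21371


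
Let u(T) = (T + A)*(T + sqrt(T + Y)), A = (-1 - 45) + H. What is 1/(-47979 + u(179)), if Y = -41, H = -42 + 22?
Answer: -13876/384205691 - 113*sqrt(138)/768411382 ≈ -3.7844e-5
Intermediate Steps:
H = -20
A = -66 (A = (-1 - 45) - 20 = -46 - 20 = -66)
u(T) = (-66 + T)*(T + sqrt(-41 + T)) (u(T) = (T - 66)*(T + sqrt(T - 41)) = (-66 + T)*(T + sqrt(-41 + T)))
1/(-47979 + u(179)) = 1/(-47979 + (179**2 - 66*179 - 66*sqrt(-41 + 179) + 179*sqrt(-41 + 179))) = 1/(-47979 + (32041 - 11814 - 66*sqrt(138) + 179*sqrt(138))) = 1/(-47979 + (20227 + 113*sqrt(138))) = 1/(-27752 + 113*sqrt(138))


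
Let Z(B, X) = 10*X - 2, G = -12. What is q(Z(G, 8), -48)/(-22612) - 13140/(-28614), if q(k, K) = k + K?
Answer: 24688605/53918314 ≈ 0.45789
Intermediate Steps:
Z(B, X) = -2 + 10*X
q(k, K) = K + k
q(Z(G, 8), -48)/(-22612) - 13140/(-28614) = (-48 + (-2 + 10*8))/(-22612) - 13140/(-28614) = (-48 + (-2 + 80))*(-1/22612) - 13140*(-1/28614) = (-48 + 78)*(-1/22612) + 2190/4769 = 30*(-1/22612) + 2190/4769 = -15/11306 + 2190/4769 = 24688605/53918314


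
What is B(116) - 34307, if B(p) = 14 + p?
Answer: -34177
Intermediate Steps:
B(116) - 34307 = (14 + 116) - 34307 = 130 - 34307 = -34177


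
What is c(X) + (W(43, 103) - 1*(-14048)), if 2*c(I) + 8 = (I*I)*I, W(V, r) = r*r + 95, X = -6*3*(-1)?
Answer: 27664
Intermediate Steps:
X = 18 (X = -18*(-1) = 18)
W(V, r) = 95 + r² (W(V, r) = r² + 95 = 95 + r²)
c(I) = -4 + I³/2 (c(I) = -4 + ((I*I)*I)/2 = -4 + (I²*I)/2 = -4 + I³/2)
c(X) + (W(43, 103) - 1*(-14048)) = (-4 + (½)*18³) + ((95 + 103²) - 1*(-14048)) = (-4 + (½)*5832) + ((95 + 10609) + 14048) = (-4 + 2916) + (10704 + 14048) = 2912 + 24752 = 27664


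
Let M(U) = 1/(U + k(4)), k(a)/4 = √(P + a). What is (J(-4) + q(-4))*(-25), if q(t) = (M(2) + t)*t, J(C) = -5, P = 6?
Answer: -10775/39 + 100*√10/39 ≈ -268.17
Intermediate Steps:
k(a) = 4*√(6 + a)
M(U) = 1/(U + 4*√10) (M(U) = 1/(U + 4*√(6 + 4)) = 1/(U + 4*√10))
q(t) = t*(t + 1/(2 + 4*√10)) (q(t) = (1/(2 + 4*√10) + t)*t = (t + 1/(2 + 4*√10))*t = t*(t + 1/(2 + 4*√10)))
(J(-4) + q(-4))*(-25) = (-5 + ((-4)² - 1/78*(-4) + (1/39)*(-4)*√10))*(-25) = (-5 + (16 + 2/39 - 4*√10/39))*(-25) = (-5 + (626/39 - 4*√10/39))*(-25) = (431/39 - 4*√10/39)*(-25) = -10775/39 + 100*√10/39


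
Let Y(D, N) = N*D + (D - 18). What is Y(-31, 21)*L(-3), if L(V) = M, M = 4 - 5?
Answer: 700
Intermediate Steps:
M = -1
Y(D, N) = -18 + D + D*N (Y(D, N) = D*N + (-18 + D) = -18 + D + D*N)
L(V) = -1
Y(-31, 21)*L(-3) = (-18 - 31 - 31*21)*(-1) = (-18 - 31 - 651)*(-1) = -700*(-1) = 700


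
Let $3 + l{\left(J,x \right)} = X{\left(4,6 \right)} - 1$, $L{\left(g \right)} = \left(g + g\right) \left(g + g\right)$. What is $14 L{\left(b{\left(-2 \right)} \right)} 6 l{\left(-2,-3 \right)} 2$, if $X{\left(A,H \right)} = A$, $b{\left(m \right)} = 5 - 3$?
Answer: $0$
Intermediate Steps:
$b{\left(m \right)} = 2$ ($b{\left(m \right)} = 5 - 3 = 2$)
$L{\left(g \right)} = 4 g^{2}$ ($L{\left(g \right)} = 2 g 2 g = 4 g^{2}$)
$l{\left(J,x \right)} = 0$ ($l{\left(J,x \right)} = -3 + \left(4 - 1\right) = -3 + 3 = 0$)
$14 L{\left(b{\left(-2 \right)} \right)} 6 l{\left(-2,-3 \right)} 2 = 14 \cdot 4 \cdot 2^{2} \cdot 6 \cdot 0 \cdot 2 = 14 \cdot 4 \cdot 4 \cdot 6 \cdot 0 \cdot 2 = 14 \cdot 16 \cdot 6 \cdot 0 \cdot 2 = 14 \cdot 96 \cdot 0 \cdot 2 = 14 \cdot 0 \cdot 2 = 0 \cdot 2 = 0$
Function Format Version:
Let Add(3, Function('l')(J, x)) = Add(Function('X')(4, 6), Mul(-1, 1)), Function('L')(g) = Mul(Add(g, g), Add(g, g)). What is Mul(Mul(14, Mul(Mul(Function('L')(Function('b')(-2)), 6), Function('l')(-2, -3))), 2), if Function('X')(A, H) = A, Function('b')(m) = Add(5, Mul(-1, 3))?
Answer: 0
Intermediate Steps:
Function('b')(m) = 2 (Function('b')(m) = Add(5, -3) = 2)
Function('L')(g) = Mul(4, Pow(g, 2)) (Function('L')(g) = Mul(Mul(2, g), Mul(2, g)) = Mul(4, Pow(g, 2)))
Function('l')(J, x) = 0 (Function('l')(J, x) = Add(-3, Add(4, Mul(-1, 1))) = Add(-3, Add(4, -1)) = Add(-3, 3) = 0)
Mul(Mul(14, Mul(Mul(Function('L')(Function('b')(-2)), 6), Function('l')(-2, -3))), 2) = Mul(Mul(14, Mul(Mul(Mul(4, Pow(2, 2)), 6), 0)), 2) = Mul(Mul(14, Mul(Mul(Mul(4, 4), 6), 0)), 2) = Mul(Mul(14, Mul(Mul(16, 6), 0)), 2) = Mul(Mul(14, Mul(96, 0)), 2) = Mul(Mul(14, 0), 2) = Mul(0, 2) = 0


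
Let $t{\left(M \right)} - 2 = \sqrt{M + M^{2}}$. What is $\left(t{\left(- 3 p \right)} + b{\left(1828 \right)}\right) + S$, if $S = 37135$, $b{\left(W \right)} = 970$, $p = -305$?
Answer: $38107 + 2 \sqrt{209535} \approx 39023.0$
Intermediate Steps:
$t{\left(M \right)} = 2 + \sqrt{M + M^{2}}$
$\left(t{\left(- 3 p \right)} + b{\left(1828 \right)}\right) + S = \left(\left(2 + \sqrt{\left(-3\right) \left(-305\right) \left(1 - -915\right)}\right) + 970\right) + 37135 = \left(\left(2 + \sqrt{915 \left(1 + 915\right)}\right) + 970\right) + 37135 = \left(\left(2 + \sqrt{915 \cdot 916}\right) + 970\right) + 37135 = \left(\left(2 + \sqrt{838140}\right) + 970\right) + 37135 = \left(\left(2 + 2 \sqrt{209535}\right) + 970\right) + 37135 = \left(972 + 2 \sqrt{209535}\right) + 37135 = 38107 + 2 \sqrt{209535}$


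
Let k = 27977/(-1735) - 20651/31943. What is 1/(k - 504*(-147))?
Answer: 55421105/4105109328444 ≈ 1.3501e-5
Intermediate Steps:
k = -929498796/55421105 (k = 27977*(-1/1735) - 20651*1/31943 = -27977/1735 - 20651/31943 = -929498796/55421105 ≈ -16.772)
1/(k - 504*(-147)) = 1/(-929498796/55421105 - 504*(-147)) = 1/(-929498796/55421105 + 74088) = 1/(4105109328444/55421105) = 55421105/4105109328444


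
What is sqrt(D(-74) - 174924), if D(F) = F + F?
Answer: 4*I*sqrt(10942) ≈ 418.42*I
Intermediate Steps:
D(F) = 2*F
sqrt(D(-74) - 174924) = sqrt(2*(-74) - 174924) = sqrt(-148 - 174924) = sqrt(-175072) = 4*I*sqrt(10942)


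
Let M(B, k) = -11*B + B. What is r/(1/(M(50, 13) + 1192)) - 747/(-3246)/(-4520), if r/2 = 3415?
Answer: 23114925270151/4890640 ≈ 4.7264e+6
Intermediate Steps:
r = 6830 (r = 2*3415 = 6830)
M(B, k) = -10*B
r/(1/(M(50, 13) + 1192)) - 747/(-3246)/(-4520) = 6830/(1/(-10*50 + 1192)) - 747/(-3246)/(-4520) = 6830/(1/(-500 + 1192)) - 747*(-1/3246)*(-1/4520) = 6830/(1/692) + (249/1082)*(-1/4520) = 6830/(1/692) - 249/4890640 = 6830*692 - 249/4890640 = 4726360 - 249/4890640 = 23114925270151/4890640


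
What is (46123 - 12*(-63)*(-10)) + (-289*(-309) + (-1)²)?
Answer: 127865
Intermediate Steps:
(46123 - 12*(-63)*(-10)) + (-289*(-309) + (-1)²) = (46123 - (-756)*(-10)) + (89301 + 1) = (46123 - 1*7560) + 89302 = (46123 - 7560) + 89302 = 38563 + 89302 = 127865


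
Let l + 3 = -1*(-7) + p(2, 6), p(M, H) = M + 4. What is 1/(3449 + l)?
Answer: 1/3459 ≈ 0.00028910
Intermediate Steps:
p(M, H) = 4 + M
l = 10 (l = -3 + (-1*(-7) + (4 + 2)) = -3 + (7 + 6) = -3 + 13 = 10)
1/(3449 + l) = 1/(3449 + 10) = 1/3459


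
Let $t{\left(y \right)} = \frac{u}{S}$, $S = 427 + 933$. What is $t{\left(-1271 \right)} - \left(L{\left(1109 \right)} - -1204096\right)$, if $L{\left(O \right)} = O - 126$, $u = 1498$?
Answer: $- \frac{819452971}{680} \approx -1.2051 \cdot 10^{6}$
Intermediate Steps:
$L{\left(O \right)} = -126 + O$ ($L{\left(O \right)} = O - 126 = -126 + O$)
$S = 1360$
$t{\left(y \right)} = \frac{749}{680}$ ($t{\left(y \right)} = \frac{1498}{1360} = 1498 \cdot \frac{1}{1360} = \frac{749}{680}$)
$t{\left(-1271 \right)} - \left(L{\left(1109 \right)} - -1204096\right) = \frac{749}{680} - \left(\left(-126 + 1109\right) - -1204096\right) = \frac{749}{680} - \left(983 + 1204096\right) = \frac{749}{680} - 1205079 = - \frac{819452971}{680}$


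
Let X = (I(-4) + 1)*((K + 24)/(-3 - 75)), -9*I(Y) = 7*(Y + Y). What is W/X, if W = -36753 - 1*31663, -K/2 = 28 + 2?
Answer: -102624/5 ≈ -20525.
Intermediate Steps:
K = -60 (K = -2*(28 + 2) = -2*30 = -60)
I(Y) = -14*Y/9 (I(Y) = -7*(Y + Y)/9 = -7*2*Y/9 = -14*Y/9)
W = -68416 (W = -36753 - 31663 = -68416)
X = 10/3 (X = (-14/9*(-4) + 1)*((-60 + 24)/(-3 - 75)) = (56/9 + 1)*(-36/(-78)) = 65*(-36*(-1/78))/9 = (65/9)*(6/13) = 10/3 ≈ 3.3333)
W/X = -68416/10/3 = -68416*3/10 = -102624/5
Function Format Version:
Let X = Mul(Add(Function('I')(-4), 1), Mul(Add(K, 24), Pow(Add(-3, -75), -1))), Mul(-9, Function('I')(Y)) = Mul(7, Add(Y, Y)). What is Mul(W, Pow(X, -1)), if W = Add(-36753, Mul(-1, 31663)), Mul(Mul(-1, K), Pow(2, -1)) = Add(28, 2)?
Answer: Rational(-102624, 5) ≈ -20525.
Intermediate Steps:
K = -60 (K = Mul(-2, Add(28, 2)) = Mul(-2, 30) = -60)
Function('I')(Y) = Mul(Rational(-14, 9), Y) (Function('I')(Y) = Mul(Rational(-1, 9), Mul(7, Add(Y, Y))) = Mul(Rational(-1, 9), Mul(7, Mul(2, Y))) = Mul(Rational(-1, 9), Mul(14, Y)) = Mul(Rational(-14, 9), Y))
W = -68416 (W = Add(-36753, -31663) = -68416)
X = Rational(10, 3) (X = Mul(Add(Mul(Rational(-14, 9), -4), 1), Mul(Add(-60, 24), Pow(Add(-3, -75), -1))) = Mul(Add(Rational(56, 9), 1), Mul(-36, Pow(-78, -1))) = Mul(Rational(65, 9), Mul(-36, Rational(-1, 78))) = Mul(Rational(65, 9), Rational(6, 13)) = Rational(10, 3) ≈ 3.3333)
Mul(W, Pow(X, -1)) = Mul(-68416, Pow(Rational(10, 3), -1)) = Mul(-68416, Rational(3, 10)) = Rational(-102624, 5)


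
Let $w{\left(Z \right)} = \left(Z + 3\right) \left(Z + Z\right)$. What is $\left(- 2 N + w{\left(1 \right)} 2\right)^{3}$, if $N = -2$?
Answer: $8000$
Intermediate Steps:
$w{\left(Z \right)} = 2 Z \left(3 + Z\right)$ ($w{\left(Z \right)} = \left(3 + Z\right) 2 Z = 2 Z \left(3 + Z\right)$)
$\left(- 2 N + w{\left(1 \right)} 2\right)^{3} = \left(\left(-2\right) \left(-2\right) + 2 \cdot 1 \left(3 + 1\right) 2\right)^{3} = \left(4 + 2 \cdot 1 \cdot 4 \cdot 2\right)^{3} = \left(4 + 8 \cdot 2\right)^{3} = \left(4 + 16\right)^{3} = 20^{3} = 8000$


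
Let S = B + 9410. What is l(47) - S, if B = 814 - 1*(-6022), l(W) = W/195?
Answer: -3167923/195 ≈ -16246.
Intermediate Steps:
l(W) = W/195 (l(W) = W*(1/195) = W/195)
B = 6836 (B = 814 + 6022 = 6836)
S = 16246 (S = 6836 + 9410 = 16246)
l(47) - S = (1/195)*47 - 1*16246 = 47/195 - 16246 = -3167923/195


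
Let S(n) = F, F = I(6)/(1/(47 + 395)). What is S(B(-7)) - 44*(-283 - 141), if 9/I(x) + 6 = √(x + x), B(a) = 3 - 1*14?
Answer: 35323/2 - 663*√3/2 ≈ 17087.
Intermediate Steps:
B(a) = -11 (B(a) = 3 - 14 = -11)
I(x) = 9/(-6 + √2*√x) (I(x) = 9/(-6 + √(x + x)) = 9/(-6 + √(2*x)) = 9/(-6 + √2*√x))
F = 3978/(-6 + 2*√3) (F = (9/(-6 + √2*√6))/(1/(47 + 395)) = (9/(-6 + 2*√3))/(1/442) = (9/(-6 + 2*√3))*442 = 3978/(-6 + 2*√3) ≈ -1568.7)
S(n) = -1989/2 - 663*√3/2
S(B(-7)) - 44*(-283 - 141) = (-1989/2 - 663*√3/2) - 44*(-283 - 141) = (-1989/2 - 663*√3/2) - 44*(-424) = (-1989/2 - 663*√3/2) - 1*(-18656) = (-1989/2 - 663*√3/2) + 18656 = 35323/2 - 663*√3/2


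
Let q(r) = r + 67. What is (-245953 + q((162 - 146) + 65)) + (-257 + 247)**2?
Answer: -245705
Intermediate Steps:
q(r) = 67 + r
(-245953 + q((162 - 146) + 65)) + (-257 + 247)**2 = (-245953 + (67 + ((162 - 146) + 65))) + (-257 + 247)**2 = (-245953 + (67 + (16 + 65))) + (-10)**2 = (-245953 + (67 + 81)) + 100 = (-245953 + 148) + 100 = -245805 + 100 = -245705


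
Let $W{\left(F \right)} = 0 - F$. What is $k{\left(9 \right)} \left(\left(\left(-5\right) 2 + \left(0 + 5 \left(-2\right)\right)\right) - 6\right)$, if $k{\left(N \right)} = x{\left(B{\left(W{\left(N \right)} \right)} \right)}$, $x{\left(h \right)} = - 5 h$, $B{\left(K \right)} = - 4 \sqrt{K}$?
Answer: $- 1560 i \approx - 1560.0 i$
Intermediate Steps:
$W{\left(F \right)} = - F$
$k{\left(N \right)} = 20 \sqrt{- N}$ ($k{\left(N \right)} = - 5 \left(- 4 \sqrt{- N}\right) = 20 \sqrt{- N}$)
$k{\left(9 \right)} \left(\left(\left(-5\right) 2 + \left(0 + 5 \left(-2\right)\right)\right) - 6\right) = 20 \sqrt{\left(-1\right) 9} \left(\left(\left(-5\right) 2 + \left(0 + 5 \left(-2\right)\right)\right) - 6\right) = 20 \sqrt{-9} \left(\left(-10 + \left(0 - 10\right)\right) - 6\right) = 20 \cdot 3 i \left(\left(-10 - 10\right) - 6\right) = 60 i \left(-20 - 6\right) = 60 i \left(-26\right) = - 1560 i$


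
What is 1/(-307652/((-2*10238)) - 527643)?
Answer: -5119/2700927604 ≈ -1.8953e-6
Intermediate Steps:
1/(-307652/((-2*10238)) - 527643) = 1/(-307652/(-20476) - 527643) = 1/(-307652*(-1/20476) - 527643) = 1/(76913/5119 - 527643) = 1/(-2700927604/5119) = -5119/2700927604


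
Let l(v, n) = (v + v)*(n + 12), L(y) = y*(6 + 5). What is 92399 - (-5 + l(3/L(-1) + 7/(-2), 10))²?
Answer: 63158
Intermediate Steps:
L(y) = 11*y (L(y) = y*11 = 11*y)
l(v, n) = 2*v*(12 + n) (l(v, n) = (2*v)*(12 + n) = 2*v*(12 + n))
92399 - (-5 + l(3/L(-1) + 7/(-2), 10))² = 92399 - (-5 + 2*(3/((11*(-1))) + 7/(-2))*(12 + 10))² = 92399 - (-5 + 2*(3/(-11) + 7*(-½))*22)² = 92399 - (-5 + 2*(3*(-1/11) - 7/2)*22)² = 92399 - (-5 + 2*(-3/11 - 7/2)*22)² = 92399 - (-5 + 2*(-83/22)*22)² = 92399 - (-5 - 166)² = 92399 - 1*(-171)² = 92399 - 1*29241 = 92399 - 29241 = 63158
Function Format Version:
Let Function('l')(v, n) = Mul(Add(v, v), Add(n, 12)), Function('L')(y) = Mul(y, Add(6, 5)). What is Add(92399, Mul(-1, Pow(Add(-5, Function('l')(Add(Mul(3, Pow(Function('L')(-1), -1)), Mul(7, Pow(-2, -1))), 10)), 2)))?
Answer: 63158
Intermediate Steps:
Function('L')(y) = Mul(11, y) (Function('L')(y) = Mul(y, 11) = Mul(11, y))
Function('l')(v, n) = Mul(2, v, Add(12, n)) (Function('l')(v, n) = Mul(Mul(2, v), Add(12, n)) = Mul(2, v, Add(12, n)))
Add(92399, Mul(-1, Pow(Add(-5, Function('l')(Add(Mul(3, Pow(Function('L')(-1), -1)), Mul(7, Pow(-2, -1))), 10)), 2))) = Add(92399, Mul(-1, Pow(Add(-5, Mul(2, Add(Mul(3, Pow(Mul(11, -1), -1)), Mul(7, Pow(-2, -1))), Add(12, 10))), 2))) = Add(92399, Mul(-1, Pow(Add(-5, Mul(2, Add(Mul(3, Pow(-11, -1)), Mul(7, Rational(-1, 2))), 22)), 2))) = Add(92399, Mul(-1, Pow(Add(-5, Mul(2, Add(Mul(3, Rational(-1, 11)), Rational(-7, 2)), 22)), 2))) = Add(92399, Mul(-1, Pow(Add(-5, Mul(2, Add(Rational(-3, 11), Rational(-7, 2)), 22)), 2))) = Add(92399, Mul(-1, Pow(Add(-5, Mul(2, Rational(-83, 22), 22)), 2))) = Add(92399, Mul(-1, Pow(Add(-5, -166), 2))) = Add(92399, Mul(-1, Pow(-171, 2))) = Add(92399, Mul(-1, 29241)) = Add(92399, -29241) = 63158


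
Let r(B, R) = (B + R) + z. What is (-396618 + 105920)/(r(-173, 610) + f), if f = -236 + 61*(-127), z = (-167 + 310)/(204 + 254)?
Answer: 133139684/3455925 ≈ 38.525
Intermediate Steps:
z = 143/458 ≈ 0.31223
f = -7983 (f = -236 - 7747 = -7983)
r(B, R) = 143/458 + B + R (r(B, R) = (B + R) + 143/458 = 143/458 + B + R)
(-396618 + 105920)/(r(-173, 610) + f) = (-396618 + 105920)/((143/458 - 173 + 610) - 7983) = -290698/(200289/458 - 7983) = -290698/(-3455925/458) = -290698*(-458/3455925) = 133139684/3455925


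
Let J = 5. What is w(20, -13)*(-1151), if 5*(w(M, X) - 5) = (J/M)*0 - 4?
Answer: -24171/5 ≈ -4834.2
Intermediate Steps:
w(M, X) = 21/5 (w(M, X) = 5 + ((5/M)*0 - 4)/5 = 5 + (0 - 4)/5 = 5 + (1/5)*(-4) = 5 - 4/5 = 21/5)
w(20, -13)*(-1151) = (21/5)*(-1151) = -24171/5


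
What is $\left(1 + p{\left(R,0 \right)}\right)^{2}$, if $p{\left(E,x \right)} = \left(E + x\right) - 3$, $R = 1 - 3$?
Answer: $16$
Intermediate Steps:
$R = -2$ ($R = 1 - 3 = -2$)
$p{\left(E,x \right)} = -3 + E + x$
$\left(1 + p{\left(R,0 \right)}\right)^{2} = \left(1 - 5\right)^{2} = \left(-4\right)^{2} = 16$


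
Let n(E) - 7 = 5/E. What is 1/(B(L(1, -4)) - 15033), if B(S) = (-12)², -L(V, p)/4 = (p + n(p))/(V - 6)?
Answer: -1/14889 ≈ -6.7164e-5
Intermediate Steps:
n(E) = 7 + 5/E
L(V, p) = -4*(7 + p + 5/p)/(-6 + V) (L(V, p) = -4*(p + (7 + 5/p))/(V - 6) = -4*(7 + p + 5/p)/(-6 + V))
B(S) = 144
1/(B(L(1, -4)) - 15033) = 1/(144 - 15033) = 1/(-14889) = -1/14889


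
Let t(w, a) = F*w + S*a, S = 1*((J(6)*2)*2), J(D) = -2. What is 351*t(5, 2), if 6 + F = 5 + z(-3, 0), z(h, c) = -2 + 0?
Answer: -10881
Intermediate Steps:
z(h, c) = -2
F = -3 (F = -6 + (5 - 2) = -6 + 3 = -3)
S = -8 (S = 1*(-2*2*2) = 1*(-4*2) = 1*(-8) = -8)
t(w, a) = -8*a - 3*w (t(w, a) = -3*w - 8*a = -8*a - 3*w)
351*t(5, 2) = 351*(-8*2 - 3*5) = 351*(-16 - 15) = 351*(-31) = -10881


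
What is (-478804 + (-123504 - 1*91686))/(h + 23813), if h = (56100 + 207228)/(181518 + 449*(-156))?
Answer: -12893714526/442465615 ≈ -29.141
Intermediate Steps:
h = 43888/18579 (h = 263328/(181518 - 70044) = 263328/111474 = 263328*(1/111474) = 43888/18579 ≈ 2.3622)
(-478804 + (-123504 - 1*91686))/(h + 23813) = (-478804 + (-123504 - 1*91686))/(43888/18579 + 23813) = (-478804 + (-123504 - 91686))/(442465615/18579) = (-478804 - 215190)*(18579/442465615) = -693994*18579/442465615 = -12893714526/442465615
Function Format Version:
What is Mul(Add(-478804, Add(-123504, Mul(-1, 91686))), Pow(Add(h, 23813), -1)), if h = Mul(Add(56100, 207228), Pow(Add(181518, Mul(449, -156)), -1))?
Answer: Rational(-12893714526, 442465615) ≈ -29.141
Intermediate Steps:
h = Rational(43888, 18579) (h = Mul(263328, Pow(Add(181518, -70044), -1)) = Mul(263328, Pow(111474, -1)) = Mul(263328, Rational(1, 111474)) = Rational(43888, 18579) ≈ 2.3622)
Mul(Add(-478804, Add(-123504, Mul(-1, 91686))), Pow(Add(h, 23813), -1)) = Mul(Add(-478804, Add(-123504, Mul(-1, 91686))), Pow(Add(Rational(43888, 18579), 23813), -1)) = Mul(Add(-478804, Add(-123504, -91686)), Pow(Rational(442465615, 18579), -1)) = Mul(Add(-478804, -215190), Rational(18579, 442465615)) = Mul(-693994, Rational(18579, 442465615)) = Rational(-12893714526, 442465615)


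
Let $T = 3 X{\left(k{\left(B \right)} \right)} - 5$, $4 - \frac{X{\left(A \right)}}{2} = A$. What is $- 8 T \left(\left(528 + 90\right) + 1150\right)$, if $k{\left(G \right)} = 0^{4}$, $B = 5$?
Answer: $-268736$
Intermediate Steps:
$k{\left(G \right)} = 0$
$X{\left(A \right)} = 8 - 2 A$
$T = 19$ ($T = 3 \left(8 - 0\right) - 5 = 3 \left(8 + 0\right) - 5 = 3 \cdot 8 - 5 = 24 - 5 = 19$)
$- 8 T \left(\left(528 + 90\right) + 1150\right) = \left(-8\right) 19 \left(\left(528 + 90\right) + 1150\right) = - 152 \left(618 + 1150\right) = \left(-152\right) 1768 = -268736$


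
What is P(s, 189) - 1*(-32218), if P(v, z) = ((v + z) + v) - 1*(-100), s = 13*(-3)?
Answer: 32429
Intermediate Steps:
s = -39
P(v, z) = 100 + z + 2*v (P(v, z) = (z + 2*v) + 100 = 100 + z + 2*v)
P(s, 189) - 1*(-32218) = (100 + 189 + 2*(-39)) - 1*(-32218) = (100 + 189 - 78) + 32218 = 211 + 32218 = 32429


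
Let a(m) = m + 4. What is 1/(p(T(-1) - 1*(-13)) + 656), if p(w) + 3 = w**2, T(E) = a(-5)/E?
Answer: 1/849 ≈ 0.0011779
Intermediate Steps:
a(m) = 4 + m
T(E) = -1/E (T(E) = (4 - 5)/E = -1/E)
p(w) = -3 + w**2
1/(p(T(-1) - 1*(-13)) + 656) = 1/((-3 + (-1/(-1) - 1*(-13))**2) + 656) = 1/((-3 + (-1*(-1) + 13)**2) + 656) = 1/((-3 + (1 + 13)**2) + 656) = 1/((-3 + 14**2) + 656) = 1/((-3 + 196) + 656) = 1/(193 + 656) = 1/849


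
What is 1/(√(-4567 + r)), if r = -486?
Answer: -I*√5053/5053 ≈ -0.014068*I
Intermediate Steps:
1/(√(-4567 + r)) = 1/(√(-4567 - 486)) = 1/(√(-5053)) = 1/(I*√5053) = -I*√5053/5053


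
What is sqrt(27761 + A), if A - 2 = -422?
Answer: sqrt(27341) ≈ 165.35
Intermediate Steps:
A = -420 (A = 2 - 422 = -420)
sqrt(27761 + A) = sqrt(27761 - 420) = sqrt(27341)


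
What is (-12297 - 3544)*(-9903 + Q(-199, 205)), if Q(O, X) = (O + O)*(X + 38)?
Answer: 1688919897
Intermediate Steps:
Q(O, X) = 2*O*(38 + X) (Q(O, X) = (2*O)*(38 + X) = 2*O*(38 + X))
(-12297 - 3544)*(-9903 + Q(-199, 205)) = (-12297 - 3544)*(-9903 + 2*(-199)*(38 + 205)) = -15841*(-9903 + 2*(-199)*243) = -15841*(-9903 - 96714) = -15841*(-106617) = 1688919897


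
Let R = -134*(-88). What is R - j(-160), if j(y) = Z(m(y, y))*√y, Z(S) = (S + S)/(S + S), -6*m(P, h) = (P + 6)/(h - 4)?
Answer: 11792 - 4*I*√10 ≈ 11792.0 - 12.649*I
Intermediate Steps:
m(P, h) = -(6 + P)/(6*(-4 + h)) (m(P, h) = -(P + 6)/(6*(h - 4)) = -(6 + P)/(6*(-4 + h)))
Z(S) = 1 (Z(S) = (2*S)/((2*S)) = (2*S)*(1/(2*S)) = 1)
R = 11792
j(y) = √y (j(y) = 1*√y = √y)
R - j(-160) = 11792 - √(-160) = 11792 - 4*I*√10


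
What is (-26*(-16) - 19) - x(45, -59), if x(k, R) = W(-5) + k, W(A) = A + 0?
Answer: 357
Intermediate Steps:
W(A) = A
x(k, R) = -5 + k
(-26*(-16) - 19) - x(45, -59) = (-26*(-16) - 19) - (-5 + 45) = (416 - 19) - 1*40 = 397 - 40 = 357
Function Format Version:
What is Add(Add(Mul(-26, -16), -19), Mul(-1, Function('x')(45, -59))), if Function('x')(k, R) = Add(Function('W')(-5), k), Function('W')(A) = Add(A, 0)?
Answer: 357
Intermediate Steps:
Function('W')(A) = A
Function('x')(k, R) = Add(-5, k)
Add(Add(Mul(-26, -16), -19), Mul(-1, Function('x')(45, -59))) = Add(Add(Mul(-26, -16), -19), Mul(-1, Add(-5, 45))) = Add(Add(416, -19), Mul(-1, 40)) = Add(397, -40) = 357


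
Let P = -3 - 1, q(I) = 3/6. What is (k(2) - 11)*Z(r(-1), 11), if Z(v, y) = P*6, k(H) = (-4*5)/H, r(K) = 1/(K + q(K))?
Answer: 504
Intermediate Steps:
q(I) = ½ (q(I) = 3*(⅙) = ½)
P = -4
r(K) = 1/(½ + K) (r(K) = 1/(K + ½) = 1/(½ + K))
k(H) = -20/H
Z(v, y) = -24 (Z(v, y) = -4*6 = -24)
(k(2) - 11)*Z(r(-1), 11) = (-20/2 - 11)*(-24) = (-20*½ - 11)*(-24) = (-10 - 11)*(-24) = -21*(-24) = 504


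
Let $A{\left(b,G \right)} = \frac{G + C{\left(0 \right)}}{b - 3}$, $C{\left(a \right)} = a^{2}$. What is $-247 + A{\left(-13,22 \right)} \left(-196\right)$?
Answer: $\frac{45}{2} \approx 22.5$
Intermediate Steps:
$A{\left(b,G \right)} = \frac{G}{-3 + b}$ ($A{\left(b,G \right)} = \frac{G + 0^{2}}{b - 3} = \frac{G + 0}{-3 + b} = \frac{G}{-3 + b}$)
$-247 + A{\left(-13,22 \right)} \left(-196\right) = -247 + \frac{22}{-3 - 13} \left(-196\right) = -247 + \frac{22}{-16} \left(-196\right) = -247 + 22 \left(- \frac{1}{16}\right) \left(-196\right) = -247 - - \frac{539}{2} = -247 + \frac{539}{2} = \frac{45}{2}$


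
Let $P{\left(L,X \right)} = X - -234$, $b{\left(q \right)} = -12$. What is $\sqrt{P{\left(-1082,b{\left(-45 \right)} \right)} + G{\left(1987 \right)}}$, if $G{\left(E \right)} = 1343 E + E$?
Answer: $15 \sqrt{11870} \approx 1634.2$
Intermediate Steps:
$G{\left(E \right)} = 1344 E$
$P{\left(L,X \right)} = 234 + X$ ($P{\left(L,X \right)} = X + 234 = 234 + X$)
$\sqrt{P{\left(-1082,b{\left(-45 \right)} \right)} + G{\left(1987 \right)}} = \sqrt{\left(234 - 12\right) + 1344 \cdot 1987} = \sqrt{222 + 2670528} = \sqrt{2670750} = 15 \sqrt{11870}$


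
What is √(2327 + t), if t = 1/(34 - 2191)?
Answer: √10826712066/2157 ≈ 48.239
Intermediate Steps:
t = -1/2157 (t = 1/(-2157) = -1/2157 ≈ -0.00046361)
√(2327 + t) = √(2327 - 1/2157) = √(5019338/2157) = √10826712066/2157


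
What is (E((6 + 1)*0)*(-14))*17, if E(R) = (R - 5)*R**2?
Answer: 0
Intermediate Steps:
E(R) = R**2*(-5 + R) (E(R) = (-5 + R)*R**2 = R**2*(-5 + R))
(E((6 + 1)*0)*(-14))*17 = ((((6 + 1)*0)**2*(-5 + (6 + 1)*0))*(-14))*17 = (((7*0)**2*(-5 + 7*0))*(-14))*17 = ((0**2*(-5 + 0))*(-14))*17 = ((0*(-5))*(-14))*17 = (0*(-14))*17 = 0*17 = 0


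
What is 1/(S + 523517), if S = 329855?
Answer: 1/853372 ≈ 1.1718e-6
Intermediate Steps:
1/(S + 523517) = 1/(329855 + 523517) = 1/853372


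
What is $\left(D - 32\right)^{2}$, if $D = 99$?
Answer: $4489$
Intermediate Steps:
$\left(D - 32\right)^{2} = \left(99 - 32\right)^{2} = 67^{2} = 4489$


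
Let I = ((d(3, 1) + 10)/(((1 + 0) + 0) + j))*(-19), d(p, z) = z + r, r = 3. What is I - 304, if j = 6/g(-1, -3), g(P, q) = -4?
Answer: 228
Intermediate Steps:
d(p, z) = 3 + z (d(p, z) = z + 3 = 3 + z)
j = -3/2 (j = 6/(-4) = 6*(-¼) = -3/2 ≈ -1.5000)
I = 532 (I = (((3 + 1) + 10)/(((1 + 0) + 0) - 3/2))*(-19) = ((4 + 10)/((1 + 0) - 3/2))*(-19) = (14/(1 - 3/2))*(-19) = (14/(-½))*(-19) = (14*(-2))*(-19) = -28*(-19) = 532)
I - 304 = 532 - 304 = 228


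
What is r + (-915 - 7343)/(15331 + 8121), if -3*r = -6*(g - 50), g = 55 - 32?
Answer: -637333/11726 ≈ -54.352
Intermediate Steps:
g = 23
r = -54 (r = -(-2)*(23 - 50) = -(-2)*(-27) = -1/3*162 = -54)
r + (-915 - 7343)/(15331 + 8121) = -54 + (-915 - 7343)/(15331 + 8121) = -54 - 8258/23452 = -54 - 8258*1/23452 = -54 - 4129/11726 = -637333/11726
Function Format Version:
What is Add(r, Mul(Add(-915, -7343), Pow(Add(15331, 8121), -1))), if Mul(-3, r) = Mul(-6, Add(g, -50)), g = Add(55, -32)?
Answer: Rational(-637333, 11726) ≈ -54.352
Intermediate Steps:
g = 23
r = -54 (r = Mul(Rational(-1, 3), Mul(-6, Add(23, -50))) = Mul(Rational(-1, 3), Mul(-6, -27)) = Mul(Rational(-1, 3), 162) = -54)
Add(r, Mul(Add(-915, -7343), Pow(Add(15331, 8121), -1))) = Add(-54, Mul(Add(-915, -7343), Pow(Add(15331, 8121), -1))) = Add(-54, Mul(-8258, Pow(23452, -1))) = Add(-54, Mul(-8258, Rational(1, 23452))) = Add(-54, Rational(-4129, 11726)) = Rational(-637333, 11726)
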